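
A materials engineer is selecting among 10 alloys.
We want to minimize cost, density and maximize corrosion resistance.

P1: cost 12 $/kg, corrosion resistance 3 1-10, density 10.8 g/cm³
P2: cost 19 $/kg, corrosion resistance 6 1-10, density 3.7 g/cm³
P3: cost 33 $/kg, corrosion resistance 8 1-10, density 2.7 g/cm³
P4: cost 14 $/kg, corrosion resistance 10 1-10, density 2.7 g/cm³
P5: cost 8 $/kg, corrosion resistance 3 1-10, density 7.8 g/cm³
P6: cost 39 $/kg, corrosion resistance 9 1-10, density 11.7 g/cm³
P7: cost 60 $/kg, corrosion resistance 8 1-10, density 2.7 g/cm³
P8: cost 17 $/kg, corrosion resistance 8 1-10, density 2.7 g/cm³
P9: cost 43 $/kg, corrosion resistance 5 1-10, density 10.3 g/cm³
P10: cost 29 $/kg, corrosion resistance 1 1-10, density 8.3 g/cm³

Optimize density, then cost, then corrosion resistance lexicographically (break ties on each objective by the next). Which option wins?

First minimize density: best is 2.7, kept {P3, P4, P7, P8}.
Then minimize cost: best is 14, kept {P4}.

P4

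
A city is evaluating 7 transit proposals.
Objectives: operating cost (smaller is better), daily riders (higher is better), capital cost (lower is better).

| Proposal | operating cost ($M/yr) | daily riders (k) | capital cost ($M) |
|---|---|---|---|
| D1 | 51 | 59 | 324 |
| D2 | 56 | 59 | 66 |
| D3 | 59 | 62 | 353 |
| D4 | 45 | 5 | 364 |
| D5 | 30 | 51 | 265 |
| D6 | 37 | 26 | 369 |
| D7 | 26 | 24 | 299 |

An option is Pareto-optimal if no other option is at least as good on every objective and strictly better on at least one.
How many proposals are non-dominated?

D1: not dominated.
D2: not dominated (best capital cost).
D3: not dominated (best daily riders).
D4: dominated by D5 (operating cost 30≤45, daily riders 51≥5, capital cost 265≤364).
D5: not dominated.
D6: dominated by D5 (operating cost 30≤37, daily riders 51≥26, capital cost 265≤369).
D7: not dominated (best operating cost).
Pareto-optimal: D1, D2, D3, D5, D7 → 5.

5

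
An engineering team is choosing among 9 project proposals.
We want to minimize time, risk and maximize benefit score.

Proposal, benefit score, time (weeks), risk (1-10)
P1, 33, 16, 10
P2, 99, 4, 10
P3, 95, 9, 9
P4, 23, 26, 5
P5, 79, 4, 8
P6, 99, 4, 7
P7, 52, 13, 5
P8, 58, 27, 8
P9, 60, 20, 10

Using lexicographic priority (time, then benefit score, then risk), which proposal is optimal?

P6

First minimize time: best is 4, kept {P2, P5, P6}.
Then maximize benefit score: best is 99, kept {P2, P6}.
Then minimize risk: best is 7, kept {P6}.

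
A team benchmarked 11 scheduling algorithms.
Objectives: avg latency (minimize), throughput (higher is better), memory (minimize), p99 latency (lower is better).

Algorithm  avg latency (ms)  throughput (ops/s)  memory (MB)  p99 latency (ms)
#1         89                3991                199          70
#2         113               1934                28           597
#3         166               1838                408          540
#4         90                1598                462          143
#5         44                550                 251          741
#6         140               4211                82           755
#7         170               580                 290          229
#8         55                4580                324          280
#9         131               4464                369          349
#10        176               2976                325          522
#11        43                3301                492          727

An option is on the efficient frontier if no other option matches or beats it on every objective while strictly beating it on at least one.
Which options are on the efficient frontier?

#1: not dominated (best p99 latency).
#2: not dominated (best memory).
#3: dominated by #1 (avg latency 89≤166, throughput 3991≥1838, memory 199≤408, p99 latency 70≤540).
#4: dominated by #1 (avg latency 89≤90, throughput 3991≥1598, memory 199≤462, p99 latency 70≤143).
#5: not dominated.
#6: not dominated.
#7: dominated by #1 (avg latency 89≤170, throughput 3991≥580, memory 199≤290, p99 latency 70≤229).
#8: not dominated (best throughput).
#9: dominated by #8 (avg latency 55≤131, throughput 4580≥4464, memory 324≤369, p99 latency 280≤349).
#10: dominated by #1 (avg latency 89≤176, throughput 3991≥2976, memory 199≤325, p99 latency 70≤522).
#11: not dominated (best avg latency).

#1, #2, #5, #6, #8, #11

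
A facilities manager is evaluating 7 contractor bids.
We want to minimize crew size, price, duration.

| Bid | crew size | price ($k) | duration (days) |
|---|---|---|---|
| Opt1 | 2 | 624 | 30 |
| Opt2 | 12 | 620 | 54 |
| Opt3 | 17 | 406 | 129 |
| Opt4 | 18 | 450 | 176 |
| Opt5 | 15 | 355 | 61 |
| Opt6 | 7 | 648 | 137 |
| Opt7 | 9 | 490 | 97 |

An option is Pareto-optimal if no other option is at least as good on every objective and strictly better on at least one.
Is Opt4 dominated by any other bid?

Opt3 vs Opt4: crew size 17≤18, price 406≤450, duration 129≤176 — Opt3 is at least as good on every objective and strictly better on at least one, so Opt3 dominates Opt4.

Yes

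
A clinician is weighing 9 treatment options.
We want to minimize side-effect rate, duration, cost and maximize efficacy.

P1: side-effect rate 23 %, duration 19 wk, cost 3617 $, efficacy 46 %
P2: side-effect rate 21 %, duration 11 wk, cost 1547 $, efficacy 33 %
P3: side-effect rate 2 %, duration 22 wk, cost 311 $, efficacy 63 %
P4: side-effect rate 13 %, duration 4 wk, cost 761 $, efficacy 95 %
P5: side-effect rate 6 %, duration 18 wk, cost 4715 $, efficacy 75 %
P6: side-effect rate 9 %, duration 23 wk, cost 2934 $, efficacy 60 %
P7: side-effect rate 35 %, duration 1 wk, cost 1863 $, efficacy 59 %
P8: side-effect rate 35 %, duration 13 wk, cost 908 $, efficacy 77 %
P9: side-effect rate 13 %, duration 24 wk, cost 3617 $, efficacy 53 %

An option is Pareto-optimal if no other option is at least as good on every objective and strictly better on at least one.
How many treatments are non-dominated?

4

P1: dominated by P4 (side-effect rate 13≤23, duration 4≤19, cost 761≤3617, efficacy 95≥46).
P2: dominated by P4 (side-effect rate 13≤21, duration 4≤11, cost 761≤1547, efficacy 95≥33).
P3: not dominated (best side-effect rate).
P4: not dominated (best efficacy).
P5: not dominated.
P6: dominated by P3 (side-effect rate 2≤9, duration 22≤23, cost 311≤2934, efficacy 63≥60).
P7: not dominated (best duration).
P8: dominated by P4 (side-effect rate 13≤35, duration 4≤13, cost 761≤908, efficacy 95≥77).
P9: dominated by P3 (side-effect rate 2≤13, duration 22≤24, cost 311≤3617, efficacy 63≥53).
Pareto-optimal: P3, P4, P5, P7 → 4.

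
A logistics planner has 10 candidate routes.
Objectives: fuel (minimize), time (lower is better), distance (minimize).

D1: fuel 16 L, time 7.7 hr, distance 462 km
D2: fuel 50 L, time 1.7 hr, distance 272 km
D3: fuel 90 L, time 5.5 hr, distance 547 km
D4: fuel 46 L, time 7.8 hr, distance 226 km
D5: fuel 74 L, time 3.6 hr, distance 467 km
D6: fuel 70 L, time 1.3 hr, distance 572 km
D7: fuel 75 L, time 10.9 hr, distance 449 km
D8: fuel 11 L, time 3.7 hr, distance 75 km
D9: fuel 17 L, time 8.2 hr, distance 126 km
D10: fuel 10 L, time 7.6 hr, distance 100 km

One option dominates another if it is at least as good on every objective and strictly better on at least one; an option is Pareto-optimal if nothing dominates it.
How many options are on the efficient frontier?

4

D1: dominated by D8 (fuel 11≤16, time 3.7≤7.7, distance 75≤462).
D2: not dominated.
D3: dominated by D2 (fuel 50≤90, time 1.7≤5.5, distance 272≤547).
D4: dominated by D8 (fuel 11≤46, time 3.7≤7.8, distance 75≤226).
D5: dominated by D2 (fuel 50≤74, time 1.7≤3.6, distance 272≤467).
D6: not dominated (best time).
D7: dominated by D2 (fuel 50≤75, time 1.7≤10.9, distance 272≤449).
D8: not dominated (best distance).
D9: dominated by D8 (fuel 11≤17, time 3.7≤8.2, distance 75≤126).
D10: not dominated (best fuel).
Pareto-optimal: D2, D6, D8, D10 → 4.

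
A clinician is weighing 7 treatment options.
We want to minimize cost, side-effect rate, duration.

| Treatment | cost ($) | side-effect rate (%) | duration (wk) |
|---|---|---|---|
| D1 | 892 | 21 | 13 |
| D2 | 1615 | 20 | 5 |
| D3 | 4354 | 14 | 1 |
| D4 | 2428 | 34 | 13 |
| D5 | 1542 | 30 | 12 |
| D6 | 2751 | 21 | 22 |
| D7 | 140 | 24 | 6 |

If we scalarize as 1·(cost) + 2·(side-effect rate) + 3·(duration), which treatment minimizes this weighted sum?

D7

D1: 1·892 + 2·21 + 3·13 = 973
D2: 1·1615 + 2·20 + 3·5 = 1670
D3: 1·4354 + 2·14 + 3·1 = 4385
D4: 1·2428 + 2·34 + 3·13 = 2535
D5: 1·1542 + 2·30 + 3·12 = 1638
D6: 1·2751 + 2·21 + 3·22 = 2859
D7: 1·140 + 2·24 + 3·6 = 206
Lowest: D7 at 206.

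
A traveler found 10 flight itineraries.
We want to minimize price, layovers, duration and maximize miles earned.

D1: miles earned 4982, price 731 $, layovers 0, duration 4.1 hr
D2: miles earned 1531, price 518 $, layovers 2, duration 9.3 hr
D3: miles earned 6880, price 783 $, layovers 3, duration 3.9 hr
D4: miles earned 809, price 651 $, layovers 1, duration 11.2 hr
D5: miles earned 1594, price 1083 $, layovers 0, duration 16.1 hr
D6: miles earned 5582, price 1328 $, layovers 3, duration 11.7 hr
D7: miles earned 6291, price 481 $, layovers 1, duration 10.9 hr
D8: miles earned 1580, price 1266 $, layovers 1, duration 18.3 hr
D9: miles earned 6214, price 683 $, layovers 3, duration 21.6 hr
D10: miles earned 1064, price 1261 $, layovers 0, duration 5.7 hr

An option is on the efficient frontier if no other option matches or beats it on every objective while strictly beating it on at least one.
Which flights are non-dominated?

D1, D2, D3, D7

D1: not dominated.
D2: not dominated.
D3: not dominated (best miles earned).
D4: dominated by D7 (miles earned 6291≥809, price 481≤651, layovers 1≤1, duration 10.9≤11.2).
D5: dominated by D1 (miles earned 4982≥1594, price 731≤1083, layovers 0≤0, duration 4.1≤16.1).
D6: dominated by D3 (miles earned 6880≥5582, price 783≤1328, layovers 3≤3, duration 3.9≤11.7).
D7: not dominated (best price).
D8: dominated by D1 (miles earned 4982≥1580, price 731≤1266, layovers 0≤1, duration 4.1≤18.3).
D9: dominated by D7 (miles earned 6291≥6214, price 481≤683, layovers 1≤3, duration 10.9≤21.6).
D10: dominated by D1 (miles earned 4982≥1064, price 731≤1261, layovers 0≤0, duration 4.1≤5.7).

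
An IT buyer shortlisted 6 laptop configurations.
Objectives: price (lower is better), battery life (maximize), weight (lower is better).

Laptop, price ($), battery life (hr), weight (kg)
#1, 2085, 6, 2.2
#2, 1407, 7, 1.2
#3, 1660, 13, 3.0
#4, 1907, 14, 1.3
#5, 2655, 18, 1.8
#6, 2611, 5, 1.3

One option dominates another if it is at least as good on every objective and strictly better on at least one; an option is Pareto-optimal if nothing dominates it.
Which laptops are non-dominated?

#2, #3, #4, #5

#1: dominated by #2 (price 1407≤2085, battery life 7≥6, weight 1.2≤2.2).
#2: not dominated (best price).
#3: not dominated.
#4: not dominated.
#5: not dominated (best battery life).
#6: dominated by #2 (price 1407≤2611, battery life 7≥5, weight 1.2≤1.3).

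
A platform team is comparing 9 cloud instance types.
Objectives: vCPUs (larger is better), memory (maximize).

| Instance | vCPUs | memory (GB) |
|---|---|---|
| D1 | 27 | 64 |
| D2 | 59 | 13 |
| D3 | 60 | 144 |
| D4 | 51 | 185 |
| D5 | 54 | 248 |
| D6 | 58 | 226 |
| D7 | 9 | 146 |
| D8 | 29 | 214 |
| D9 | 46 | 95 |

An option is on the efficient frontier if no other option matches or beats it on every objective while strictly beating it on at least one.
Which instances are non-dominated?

D1: dominated by D3 (vCPUs 60≥27, memory 144≥64).
D2: dominated by D3 (vCPUs 60≥59, memory 144≥13).
D3: not dominated (best vCPUs).
D4: dominated by D5 (vCPUs 54≥51, memory 248≥185).
D5: not dominated (best memory).
D6: not dominated.
D7: dominated by D4 (vCPUs 51≥9, memory 185≥146).
D8: dominated by D5 (vCPUs 54≥29, memory 248≥214).
D9: dominated by D3 (vCPUs 60≥46, memory 144≥95).

D3, D5, D6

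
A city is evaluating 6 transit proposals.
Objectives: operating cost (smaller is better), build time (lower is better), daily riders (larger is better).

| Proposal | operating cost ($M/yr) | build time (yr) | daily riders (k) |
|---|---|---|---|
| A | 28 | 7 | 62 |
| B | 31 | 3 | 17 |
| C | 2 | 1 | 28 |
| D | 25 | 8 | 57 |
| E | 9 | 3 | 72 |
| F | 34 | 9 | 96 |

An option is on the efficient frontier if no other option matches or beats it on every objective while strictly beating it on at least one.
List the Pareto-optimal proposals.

A: dominated by E (operating cost 9≤28, build time 3≤7, daily riders 72≥62).
B: dominated by C (operating cost 2≤31, build time 1≤3, daily riders 28≥17).
C: not dominated (best operating cost).
D: dominated by E (operating cost 9≤25, build time 3≤8, daily riders 72≥57).
E: not dominated.
F: not dominated (best daily riders).

C, E, F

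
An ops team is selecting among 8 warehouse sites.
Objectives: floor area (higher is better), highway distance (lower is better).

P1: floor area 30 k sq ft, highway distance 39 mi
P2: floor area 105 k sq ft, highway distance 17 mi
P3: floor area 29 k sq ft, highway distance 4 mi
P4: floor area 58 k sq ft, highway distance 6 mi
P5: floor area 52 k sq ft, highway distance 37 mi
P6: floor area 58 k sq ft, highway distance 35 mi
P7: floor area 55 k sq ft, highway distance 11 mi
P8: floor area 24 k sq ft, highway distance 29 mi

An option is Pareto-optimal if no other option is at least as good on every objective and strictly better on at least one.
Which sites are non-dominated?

P1: dominated by P2 (floor area 105≥30, highway distance 17≤39).
P2: not dominated (best floor area).
P3: not dominated (best highway distance).
P4: not dominated.
P5: dominated by P2 (floor area 105≥52, highway distance 17≤37).
P6: dominated by P2 (floor area 105≥58, highway distance 17≤35).
P7: dominated by P4 (floor area 58≥55, highway distance 6≤11).
P8: dominated by P2 (floor area 105≥24, highway distance 17≤29).

P2, P3, P4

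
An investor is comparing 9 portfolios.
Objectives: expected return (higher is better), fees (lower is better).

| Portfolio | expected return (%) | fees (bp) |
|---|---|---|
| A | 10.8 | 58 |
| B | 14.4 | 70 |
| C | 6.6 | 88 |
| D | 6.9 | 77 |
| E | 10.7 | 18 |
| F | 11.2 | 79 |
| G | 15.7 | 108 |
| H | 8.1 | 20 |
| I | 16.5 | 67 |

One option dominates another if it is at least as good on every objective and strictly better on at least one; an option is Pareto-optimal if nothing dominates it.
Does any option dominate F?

B vs F: expected return 14.4≥11.2, fees 70≤79 — B is at least as good on every objective and strictly better on at least one, so B dominates F.

Yes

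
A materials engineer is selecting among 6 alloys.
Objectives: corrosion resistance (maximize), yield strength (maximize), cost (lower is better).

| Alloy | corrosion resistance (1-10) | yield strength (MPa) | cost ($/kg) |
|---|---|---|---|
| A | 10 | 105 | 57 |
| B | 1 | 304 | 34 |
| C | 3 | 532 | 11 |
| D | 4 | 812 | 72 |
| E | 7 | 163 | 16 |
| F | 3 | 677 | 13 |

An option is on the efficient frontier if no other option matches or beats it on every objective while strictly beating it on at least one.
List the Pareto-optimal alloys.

A: not dominated (best corrosion resistance).
B: dominated by C (corrosion resistance 3≥1, yield strength 532≥304, cost 11≤34).
C: not dominated (best cost).
D: not dominated (best yield strength).
E: not dominated.
F: not dominated.

A, C, D, E, F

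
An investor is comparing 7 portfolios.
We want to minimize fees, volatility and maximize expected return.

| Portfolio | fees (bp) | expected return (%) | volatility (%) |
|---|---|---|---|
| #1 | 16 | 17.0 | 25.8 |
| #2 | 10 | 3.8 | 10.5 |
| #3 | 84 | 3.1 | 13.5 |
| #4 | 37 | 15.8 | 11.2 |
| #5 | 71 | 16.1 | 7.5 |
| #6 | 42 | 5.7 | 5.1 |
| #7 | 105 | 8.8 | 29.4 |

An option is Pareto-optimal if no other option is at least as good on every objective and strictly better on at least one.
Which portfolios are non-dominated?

#1, #2, #4, #5, #6

#1: not dominated (best expected return).
#2: not dominated (best fees).
#3: dominated by #2 (fees 10≤84, expected return 3.8≥3.1, volatility 10.5≤13.5).
#4: not dominated.
#5: not dominated.
#6: not dominated (best volatility).
#7: dominated by #1 (fees 16≤105, expected return 17.0≥8.8, volatility 25.8≤29.4).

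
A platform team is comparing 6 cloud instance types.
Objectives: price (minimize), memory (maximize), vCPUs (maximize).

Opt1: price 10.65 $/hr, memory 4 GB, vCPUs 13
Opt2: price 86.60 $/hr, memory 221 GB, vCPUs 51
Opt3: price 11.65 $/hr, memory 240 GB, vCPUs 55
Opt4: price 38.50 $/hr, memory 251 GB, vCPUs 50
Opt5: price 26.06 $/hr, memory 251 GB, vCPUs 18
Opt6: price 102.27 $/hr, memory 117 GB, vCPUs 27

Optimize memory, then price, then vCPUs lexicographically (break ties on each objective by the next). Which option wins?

First maximize memory: best is 251, kept {Opt4, Opt5}.
Then minimize price: best is 26.06, kept {Opt5}.

Opt5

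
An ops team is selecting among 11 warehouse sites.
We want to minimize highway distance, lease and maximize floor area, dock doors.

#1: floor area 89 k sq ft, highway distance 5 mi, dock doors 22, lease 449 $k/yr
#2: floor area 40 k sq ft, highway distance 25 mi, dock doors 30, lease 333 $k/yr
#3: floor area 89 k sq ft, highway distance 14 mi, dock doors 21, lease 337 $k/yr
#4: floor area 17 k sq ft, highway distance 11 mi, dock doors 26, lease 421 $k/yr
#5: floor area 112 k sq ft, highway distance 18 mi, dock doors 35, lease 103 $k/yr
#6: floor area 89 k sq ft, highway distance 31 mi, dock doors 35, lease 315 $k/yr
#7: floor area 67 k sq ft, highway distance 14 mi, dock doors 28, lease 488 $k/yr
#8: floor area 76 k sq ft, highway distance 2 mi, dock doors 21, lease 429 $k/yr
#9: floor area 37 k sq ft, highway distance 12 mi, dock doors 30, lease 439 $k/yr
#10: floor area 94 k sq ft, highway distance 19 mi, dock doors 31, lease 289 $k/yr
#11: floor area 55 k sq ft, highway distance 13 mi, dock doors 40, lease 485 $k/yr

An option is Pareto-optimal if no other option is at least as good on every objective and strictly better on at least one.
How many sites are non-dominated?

8

#1: not dominated.
#2: dominated by #5 (floor area 112≥40, highway distance 18≤25, dock doors 35≥30, lease 103≤333).
#3: not dominated.
#4: not dominated.
#5: not dominated (best floor area).
#6: dominated by #5 (floor area 112≥89, highway distance 18≤31, dock doors 35≥35, lease 103≤315).
#7: not dominated.
#8: not dominated (best highway distance).
#9: not dominated.
#10: dominated by #5 (floor area 112≥94, highway distance 18≤19, dock doors 35≥31, lease 103≤289).
#11: not dominated (best dock doors).
Pareto-optimal: #1, #3, #4, #5, #7, #8, #9, #11 → 8.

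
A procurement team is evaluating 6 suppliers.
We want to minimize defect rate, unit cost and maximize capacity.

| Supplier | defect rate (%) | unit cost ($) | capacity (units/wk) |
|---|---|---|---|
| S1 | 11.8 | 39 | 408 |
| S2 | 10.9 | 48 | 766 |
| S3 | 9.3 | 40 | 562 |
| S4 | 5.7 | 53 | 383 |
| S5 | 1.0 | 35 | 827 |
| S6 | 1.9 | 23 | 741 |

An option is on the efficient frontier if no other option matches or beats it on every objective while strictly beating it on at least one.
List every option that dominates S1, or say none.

S5: defect rate 1.0≤11.8, unit cost 35≤39, capacity 827≥408 — dominates S1.
S6: defect rate 1.9≤11.8, unit cost 23≤39, capacity 741≥408 — dominates S1.
Others (S2, S3, S4) are each worse than S1 on at least one objective.

S5, S6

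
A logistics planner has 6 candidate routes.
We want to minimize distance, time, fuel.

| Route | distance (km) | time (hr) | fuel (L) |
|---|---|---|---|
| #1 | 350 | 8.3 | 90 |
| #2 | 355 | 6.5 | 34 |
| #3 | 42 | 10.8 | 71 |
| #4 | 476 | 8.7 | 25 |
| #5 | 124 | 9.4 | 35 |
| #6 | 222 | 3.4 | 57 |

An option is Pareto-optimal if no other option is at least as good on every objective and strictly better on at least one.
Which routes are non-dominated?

#2, #3, #4, #5, #6

#1: dominated by #6 (distance 222≤350, time 3.4≤8.3, fuel 57≤90).
#2: not dominated.
#3: not dominated (best distance).
#4: not dominated (best fuel).
#5: not dominated.
#6: not dominated (best time).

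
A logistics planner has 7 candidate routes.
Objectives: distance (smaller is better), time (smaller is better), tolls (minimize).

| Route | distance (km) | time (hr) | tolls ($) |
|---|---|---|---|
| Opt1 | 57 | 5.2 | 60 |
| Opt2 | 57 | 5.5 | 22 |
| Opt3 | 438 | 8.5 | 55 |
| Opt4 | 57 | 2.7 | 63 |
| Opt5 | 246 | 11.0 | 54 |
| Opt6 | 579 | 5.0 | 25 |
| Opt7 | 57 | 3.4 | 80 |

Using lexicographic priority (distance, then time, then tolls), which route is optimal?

Opt4

First minimize distance: best is 57, kept {Opt1, Opt2, Opt4, Opt7}.
Then minimize time: best is 2.7, kept {Opt4}.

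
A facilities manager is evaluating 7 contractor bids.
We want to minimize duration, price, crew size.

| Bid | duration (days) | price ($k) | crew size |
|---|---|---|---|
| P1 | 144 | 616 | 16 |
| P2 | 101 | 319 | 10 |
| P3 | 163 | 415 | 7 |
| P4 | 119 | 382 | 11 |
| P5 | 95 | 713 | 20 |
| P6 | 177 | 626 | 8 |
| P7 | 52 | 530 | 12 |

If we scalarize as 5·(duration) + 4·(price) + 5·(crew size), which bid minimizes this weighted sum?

P2

P1: 5·144 + 4·616 + 5·16 = 3264
P2: 5·101 + 4·319 + 5·10 = 1831
P3: 5·163 + 4·415 + 5·7 = 2510
P4: 5·119 + 4·382 + 5·11 = 2178
P5: 5·95 + 4·713 + 5·20 = 3427
P6: 5·177 + 4·626 + 5·8 = 3429
P7: 5·52 + 4·530 + 5·12 = 2440
Lowest: P2 at 1831.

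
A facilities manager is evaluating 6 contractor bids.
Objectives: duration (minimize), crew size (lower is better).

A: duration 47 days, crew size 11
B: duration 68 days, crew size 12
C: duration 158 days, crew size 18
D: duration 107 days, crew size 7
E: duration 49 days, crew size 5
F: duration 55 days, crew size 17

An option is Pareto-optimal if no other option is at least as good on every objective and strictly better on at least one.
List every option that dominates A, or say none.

none

B: worse on duration (68 vs 47).
C: worse on duration (158 vs 47).
D: worse on duration (107 vs 47).
E: worse on duration (49 vs 47).
F: worse on duration (55 vs 47).
No option dominates A.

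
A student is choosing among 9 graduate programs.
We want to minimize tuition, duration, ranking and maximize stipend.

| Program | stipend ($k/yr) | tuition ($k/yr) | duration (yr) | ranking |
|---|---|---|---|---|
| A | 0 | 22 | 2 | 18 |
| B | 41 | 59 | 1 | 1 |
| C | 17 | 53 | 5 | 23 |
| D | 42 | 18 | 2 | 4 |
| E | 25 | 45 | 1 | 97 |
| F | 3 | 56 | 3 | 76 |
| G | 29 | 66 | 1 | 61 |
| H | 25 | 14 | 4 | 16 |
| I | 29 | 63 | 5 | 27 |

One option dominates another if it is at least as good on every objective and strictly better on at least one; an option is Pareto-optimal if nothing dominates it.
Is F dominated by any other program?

D vs F: stipend 42≥3, tuition 18≤56, duration 2≤3, ranking 4≤76 — D is at least as good on every objective and strictly better on at least one, so D dominates F.

Yes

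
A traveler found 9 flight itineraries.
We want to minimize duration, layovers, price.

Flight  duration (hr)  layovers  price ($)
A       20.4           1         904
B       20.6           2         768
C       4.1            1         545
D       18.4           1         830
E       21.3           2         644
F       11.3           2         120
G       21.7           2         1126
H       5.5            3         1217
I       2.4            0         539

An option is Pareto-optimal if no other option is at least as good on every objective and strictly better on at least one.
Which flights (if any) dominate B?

C: duration 4.1≤20.6, layovers 1≤2, price 545≤768 — dominates B.
F: duration 11.3≤20.6, layovers 2≤2, price 120≤768 — dominates B.
I: duration 2.4≤20.6, layovers 0≤2, price 539≤768 — dominates B.
Others (A, D, E, G, H) are each worse than B on at least one objective.

C, F, I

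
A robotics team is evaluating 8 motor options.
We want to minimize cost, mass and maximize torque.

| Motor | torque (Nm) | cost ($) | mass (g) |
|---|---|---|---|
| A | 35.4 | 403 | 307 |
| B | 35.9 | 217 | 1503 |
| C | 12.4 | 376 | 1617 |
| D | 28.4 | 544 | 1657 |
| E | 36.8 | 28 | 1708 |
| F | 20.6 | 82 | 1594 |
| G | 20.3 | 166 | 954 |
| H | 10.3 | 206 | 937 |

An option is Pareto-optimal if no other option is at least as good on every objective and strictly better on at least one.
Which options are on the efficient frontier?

A, B, E, F, G, H

A: not dominated (best mass).
B: not dominated.
C: dominated by B (torque 35.9≥12.4, cost 217≤376, mass 1503≤1617).
D: dominated by A (torque 35.4≥28.4, cost 403≤544, mass 307≤1657).
E: not dominated (best torque).
F: not dominated.
G: not dominated.
H: not dominated.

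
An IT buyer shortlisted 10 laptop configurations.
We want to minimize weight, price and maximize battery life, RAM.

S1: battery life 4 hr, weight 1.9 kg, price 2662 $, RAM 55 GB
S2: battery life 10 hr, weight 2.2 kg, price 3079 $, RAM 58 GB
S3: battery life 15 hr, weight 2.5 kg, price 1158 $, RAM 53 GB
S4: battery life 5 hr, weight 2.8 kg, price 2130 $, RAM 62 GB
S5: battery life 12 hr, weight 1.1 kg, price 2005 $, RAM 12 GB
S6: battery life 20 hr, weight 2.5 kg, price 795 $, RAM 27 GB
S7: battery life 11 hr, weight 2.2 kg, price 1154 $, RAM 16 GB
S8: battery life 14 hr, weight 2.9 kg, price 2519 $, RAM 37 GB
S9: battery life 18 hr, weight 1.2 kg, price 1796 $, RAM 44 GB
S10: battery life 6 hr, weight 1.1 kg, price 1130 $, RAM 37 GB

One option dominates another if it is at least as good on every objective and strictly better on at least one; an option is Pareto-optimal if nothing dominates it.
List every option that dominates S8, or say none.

S3, S9

S3: battery life 15≥14, weight 2.5≤2.9, price 1158≤2519, RAM 53≥37 — dominates S8.
S9: battery life 18≥14, weight 1.2≤2.9, price 1796≤2519, RAM 44≥37 — dominates S8.
Others (S1, S2, S4, S5, S6, S7, S10) are each worse than S8 on at least one objective.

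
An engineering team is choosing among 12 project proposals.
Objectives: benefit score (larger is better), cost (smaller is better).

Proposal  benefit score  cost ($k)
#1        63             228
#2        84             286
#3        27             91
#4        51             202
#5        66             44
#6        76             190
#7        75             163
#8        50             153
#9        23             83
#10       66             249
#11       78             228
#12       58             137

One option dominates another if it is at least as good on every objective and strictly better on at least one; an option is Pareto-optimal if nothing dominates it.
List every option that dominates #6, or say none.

#1: worse on benefit score (63 vs 76).
#2: worse on cost (286 vs 190).
#3: worse on benefit score (27 vs 76).
#4: worse on benefit score (51 vs 76).
#5: worse on benefit score (66 vs 76).
#7: worse on benefit score (75 vs 76).
#8: worse on benefit score (50 vs 76).
#9: worse on benefit score (23 vs 76).
#10: worse on benefit score (66 vs 76).
#11: worse on cost (228 vs 190).
#12: worse on benefit score (58 vs 76).
No option dominates #6.

none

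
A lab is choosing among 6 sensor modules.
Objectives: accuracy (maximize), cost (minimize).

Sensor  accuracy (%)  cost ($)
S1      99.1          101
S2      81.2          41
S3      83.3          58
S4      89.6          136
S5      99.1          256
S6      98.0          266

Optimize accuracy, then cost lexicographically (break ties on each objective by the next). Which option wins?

First maximize accuracy: best is 99.1, kept {S1, S5}.
Then minimize cost: best is 101, kept {S1}.

S1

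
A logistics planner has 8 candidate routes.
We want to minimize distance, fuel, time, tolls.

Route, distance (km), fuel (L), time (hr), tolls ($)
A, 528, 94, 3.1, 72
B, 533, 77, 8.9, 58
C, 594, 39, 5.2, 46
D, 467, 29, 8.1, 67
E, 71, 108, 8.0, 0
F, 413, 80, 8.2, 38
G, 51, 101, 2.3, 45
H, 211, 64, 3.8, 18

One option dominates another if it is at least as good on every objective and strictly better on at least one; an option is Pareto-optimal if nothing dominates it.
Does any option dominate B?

Yes

H vs B: distance 211≤533, fuel 64≤77, time 3.8≤8.9, tolls 18≤58 — H is at least as good on every objective and strictly better on at least one, so H dominates B.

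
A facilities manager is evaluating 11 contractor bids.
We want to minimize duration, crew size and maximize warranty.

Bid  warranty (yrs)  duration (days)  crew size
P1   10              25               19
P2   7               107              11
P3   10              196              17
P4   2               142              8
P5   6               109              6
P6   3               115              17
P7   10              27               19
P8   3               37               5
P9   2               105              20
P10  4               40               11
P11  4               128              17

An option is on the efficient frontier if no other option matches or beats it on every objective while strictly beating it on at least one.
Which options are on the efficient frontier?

P1: not dominated (best duration).
P2: not dominated.
P3: not dominated.
P4: dominated by P5 (warranty 6≥2, duration 109≤142, crew size 6≤8).
P5: not dominated.
P6: dominated by P2 (warranty 7≥3, duration 107≤115, crew size 11≤17).
P7: dominated by P1 (warranty 10≥10, duration 25≤27, crew size 19≤19).
P8: not dominated (best crew size).
P9: dominated by P1 (warranty 10≥2, duration 25≤105, crew size 19≤20).
P10: not dominated.
P11: dominated by P2 (warranty 7≥4, duration 107≤128, crew size 11≤17).

P1, P2, P3, P5, P8, P10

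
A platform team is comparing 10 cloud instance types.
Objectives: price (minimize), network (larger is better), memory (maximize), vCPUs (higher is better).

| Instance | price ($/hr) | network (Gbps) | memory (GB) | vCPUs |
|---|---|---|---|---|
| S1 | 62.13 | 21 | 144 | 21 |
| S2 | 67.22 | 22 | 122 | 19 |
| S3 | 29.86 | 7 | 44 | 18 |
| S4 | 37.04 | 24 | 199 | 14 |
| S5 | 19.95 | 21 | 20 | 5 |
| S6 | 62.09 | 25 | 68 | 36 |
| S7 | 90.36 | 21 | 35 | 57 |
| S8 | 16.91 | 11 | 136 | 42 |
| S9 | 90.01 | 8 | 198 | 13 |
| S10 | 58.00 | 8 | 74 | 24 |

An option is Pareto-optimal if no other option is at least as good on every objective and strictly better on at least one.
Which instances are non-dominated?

S1, S2, S4, S5, S6, S7, S8

S1: not dominated.
S2: not dominated.
S3: dominated by S8 (price 16.91≤29.86, network 11≥7, memory 136≥44, vCPUs 42≥18).
S4: not dominated (best memory).
S5: not dominated.
S6: not dominated (best network).
S7: not dominated (best vCPUs).
S8: not dominated (best price).
S9: dominated by S4 (price 37.04≤90.01, network 24≥8, memory 199≥198, vCPUs 14≥13).
S10: dominated by S8 (price 16.91≤58.00, network 11≥8, memory 136≥74, vCPUs 42≥24).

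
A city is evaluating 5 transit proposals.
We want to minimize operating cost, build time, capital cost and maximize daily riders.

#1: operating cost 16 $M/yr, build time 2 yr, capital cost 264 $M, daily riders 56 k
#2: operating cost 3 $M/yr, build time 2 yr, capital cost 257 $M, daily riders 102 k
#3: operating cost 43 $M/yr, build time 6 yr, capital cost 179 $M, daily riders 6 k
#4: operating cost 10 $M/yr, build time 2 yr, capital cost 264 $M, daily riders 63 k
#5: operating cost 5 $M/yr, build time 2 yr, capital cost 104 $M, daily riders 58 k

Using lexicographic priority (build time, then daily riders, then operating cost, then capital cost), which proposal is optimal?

First minimize build time: best is 2, kept {#1, #2, #4, #5}.
Then maximize daily riders: best is 102, kept {#2}.

#2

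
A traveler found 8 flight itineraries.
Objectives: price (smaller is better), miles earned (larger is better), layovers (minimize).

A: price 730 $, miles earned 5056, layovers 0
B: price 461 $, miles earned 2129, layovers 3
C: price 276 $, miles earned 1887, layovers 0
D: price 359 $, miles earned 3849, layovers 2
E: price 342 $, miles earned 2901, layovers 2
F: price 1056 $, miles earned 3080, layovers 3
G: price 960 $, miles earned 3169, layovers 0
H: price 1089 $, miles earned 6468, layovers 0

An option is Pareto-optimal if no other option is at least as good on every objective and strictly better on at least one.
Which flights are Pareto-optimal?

A: not dominated.
B: dominated by D (price 359≤461, miles earned 3849≥2129, layovers 2≤3).
C: not dominated (best price).
D: not dominated.
E: not dominated.
F: dominated by A (price 730≤1056, miles earned 5056≥3080, layovers 0≤3).
G: dominated by A (price 730≤960, miles earned 5056≥3169, layovers 0≤0).
H: not dominated (best miles earned).

A, C, D, E, H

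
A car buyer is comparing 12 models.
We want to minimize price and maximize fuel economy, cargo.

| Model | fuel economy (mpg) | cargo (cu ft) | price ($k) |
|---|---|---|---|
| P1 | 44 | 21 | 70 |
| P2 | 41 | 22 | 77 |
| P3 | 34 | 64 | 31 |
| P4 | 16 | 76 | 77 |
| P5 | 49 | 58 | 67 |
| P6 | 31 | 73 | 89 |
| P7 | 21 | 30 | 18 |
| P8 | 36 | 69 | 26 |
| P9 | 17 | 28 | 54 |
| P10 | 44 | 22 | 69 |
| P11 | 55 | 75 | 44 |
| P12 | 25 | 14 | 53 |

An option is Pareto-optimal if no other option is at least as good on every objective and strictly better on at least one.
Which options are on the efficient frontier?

P1: dominated by P5 (fuel economy 49≥44, cargo 58≥21, price 67≤70).
P2: dominated by P5 (fuel economy 49≥41, cargo 58≥22, price 67≤77).
P3: dominated by P8 (fuel economy 36≥34, cargo 69≥64, price 26≤31).
P4: not dominated (best cargo).
P5: dominated by P11 (fuel economy 55≥49, cargo 75≥58, price 44≤67).
P6: dominated by P11 (fuel economy 55≥31, cargo 75≥73, price 44≤89).
P7: not dominated (best price).
P8: not dominated.
P9: dominated by P3 (fuel economy 34≥17, cargo 64≥28, price 31≤54).
P10: dominated by P5 (fuel economy 49≥44, cargo 58≥22, price 67≤69).
P11: not dominated (best fuel economy).
P12: dominated by P3 (fuel economy 34≥25, cargo 64≥14, price 31≤53).

P4, P7, P8, P11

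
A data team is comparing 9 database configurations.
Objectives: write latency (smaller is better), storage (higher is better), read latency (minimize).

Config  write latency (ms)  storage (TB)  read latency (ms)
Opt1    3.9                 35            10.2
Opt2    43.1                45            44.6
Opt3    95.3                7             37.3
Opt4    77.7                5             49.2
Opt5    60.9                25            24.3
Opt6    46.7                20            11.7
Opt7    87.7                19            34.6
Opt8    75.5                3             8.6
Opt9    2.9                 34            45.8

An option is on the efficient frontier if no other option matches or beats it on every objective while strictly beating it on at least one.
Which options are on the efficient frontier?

Opt1, Opt2, Opt8, Opt9

Opt1: not dominated.
Opt2: not dominated (best storage).
Opt3: dominated by Opt1 (write latency 3.9≤95.3, storage 35≥7, read latency 10.2≤37.3).
Opt4: dominated by Opt1 (write latency 3.9≤77.7, storage 35≥5, read latency 10.2≤49.2).
Opt5: dominated by Opt1 (write latency 3.9≤60.9, storage 35≥25, read latency 10.2≤24.3).
Opt6: dominated by Opt1 (write latency 3.9≤46.7, storage 35≥20, read latency 10.2≤11.7).
Opt7: dominated by Opt1 (write latency 3.9≤87.7, storage 35≥19, read latency 10.2≤34.6).
Opt8: not dominated (best read latency).
Opt9: not dominated (best write latency).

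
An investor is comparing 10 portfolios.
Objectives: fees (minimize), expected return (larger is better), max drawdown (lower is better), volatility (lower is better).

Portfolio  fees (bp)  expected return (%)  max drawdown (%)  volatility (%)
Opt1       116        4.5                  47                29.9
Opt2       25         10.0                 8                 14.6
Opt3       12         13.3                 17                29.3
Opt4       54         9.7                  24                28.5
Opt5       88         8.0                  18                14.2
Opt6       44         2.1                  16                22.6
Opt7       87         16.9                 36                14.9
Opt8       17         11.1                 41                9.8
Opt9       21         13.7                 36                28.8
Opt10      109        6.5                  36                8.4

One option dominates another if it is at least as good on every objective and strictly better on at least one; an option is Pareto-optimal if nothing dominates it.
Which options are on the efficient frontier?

Opt1: dominated by Opt2 (fees 25≤116, expected return 10.0≥4.5, max drawdown 8≤47, volatility 14.6≤29.9).
Opt2: not dominated (best max drawdown).
Opt3: not dominated (best fees).
Opt4: dominated by Opt2 (fees 25≤54, expected return 10.0≥9.7, max drawdown 8≤24, volatility 14.6≤28.5).
Opt5: not dominated.
Opt6: dominated by Opt2 (fees 25≤44, expected return 10.0≥2.1, max drawdown 8≤16, volatility 14.6≤22.6).
Opt7: not dominated (best expected return).
Opt8: not dominated.
Opt9: not dominated.
Opt10: not dominated (best volatility).

Opt2, Opt3, Opt5, Opt7, Opt8, Opt9, Opt10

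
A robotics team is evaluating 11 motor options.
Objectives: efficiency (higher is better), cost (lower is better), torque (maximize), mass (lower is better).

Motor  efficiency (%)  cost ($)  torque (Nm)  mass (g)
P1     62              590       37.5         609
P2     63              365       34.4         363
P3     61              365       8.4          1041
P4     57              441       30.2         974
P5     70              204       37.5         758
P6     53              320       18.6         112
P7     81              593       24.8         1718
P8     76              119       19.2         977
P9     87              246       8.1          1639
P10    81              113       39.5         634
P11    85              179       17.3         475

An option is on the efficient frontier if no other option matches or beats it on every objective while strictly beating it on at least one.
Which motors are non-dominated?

P1: not dominated.
P2: not dominated.
P3: dominated by P2 (efficiency 63≥61, cost 365≤365, torque 34.4≥8.4, mass 363≤1041).
P4: dominated by P2 (efficiency 63≥57, cost 365≤441, torque 34.4≥30.2, mass 363≤974).
P5: dominated by P10 (efficiency 81≥70, cost 113≤204, torque 39.5≥37.5, mass 634≤758).
P6: not dominated (best mass).
P7: dominated by P10 (efficiency 81≥81, cost 113≤593, torque 39.5≥24.8, mass 634≤1718).
P8: dominated by P10 (efficiency 81≥76, cost 113≤119, torque 39.5≥19.2, mass 634≤977).
P9: not dominated (best efficiency).
P10: not dominated (best cost).
P11: not dominated.

P1, P2, P6, P9, P10, P11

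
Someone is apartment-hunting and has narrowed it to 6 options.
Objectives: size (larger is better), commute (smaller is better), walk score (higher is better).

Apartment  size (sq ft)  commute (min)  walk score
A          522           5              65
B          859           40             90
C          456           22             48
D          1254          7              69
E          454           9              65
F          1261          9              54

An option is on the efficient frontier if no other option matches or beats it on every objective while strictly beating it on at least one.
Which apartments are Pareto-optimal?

A: not dominated (best commute).
B: not dominated (best walk score).
C: dominated by A (size 522≥456, commute 5≤22, walk score 65≥48).
D: not dominated.
E: dominated by A (size 522≥454, commute 5≤9, walk score 65≥65).
F: not dominated (best size).

A, B, D, F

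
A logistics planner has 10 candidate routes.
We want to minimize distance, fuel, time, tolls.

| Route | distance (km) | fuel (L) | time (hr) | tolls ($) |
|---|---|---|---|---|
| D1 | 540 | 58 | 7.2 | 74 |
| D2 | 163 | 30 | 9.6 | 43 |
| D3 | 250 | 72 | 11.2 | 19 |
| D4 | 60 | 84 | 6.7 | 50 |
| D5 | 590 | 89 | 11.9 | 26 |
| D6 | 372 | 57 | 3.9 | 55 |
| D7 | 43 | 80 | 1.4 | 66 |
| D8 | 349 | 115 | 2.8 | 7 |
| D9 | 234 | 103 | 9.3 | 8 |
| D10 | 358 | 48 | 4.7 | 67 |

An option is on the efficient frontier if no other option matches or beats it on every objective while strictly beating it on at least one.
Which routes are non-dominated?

D1: dominated by D6 (distance 372≤540, fuel 57≤58, time 3.9≤7.2, tolls 55≤74).
D2: not dominated (best fuel).
D3: not dominated.
D4: not dominated.
D5: dominated by D3 (distance 250≤590, fuel 72≤89, time 11.2≤11.9, tolls 19≤26).
D6: not dominated.
D7: not dominated (best distance).
D8: not dominated (best tolls).
D9: not dominated.
D10: not dominated.

D2, D3, D4, D6, D7, D8, D9, D10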